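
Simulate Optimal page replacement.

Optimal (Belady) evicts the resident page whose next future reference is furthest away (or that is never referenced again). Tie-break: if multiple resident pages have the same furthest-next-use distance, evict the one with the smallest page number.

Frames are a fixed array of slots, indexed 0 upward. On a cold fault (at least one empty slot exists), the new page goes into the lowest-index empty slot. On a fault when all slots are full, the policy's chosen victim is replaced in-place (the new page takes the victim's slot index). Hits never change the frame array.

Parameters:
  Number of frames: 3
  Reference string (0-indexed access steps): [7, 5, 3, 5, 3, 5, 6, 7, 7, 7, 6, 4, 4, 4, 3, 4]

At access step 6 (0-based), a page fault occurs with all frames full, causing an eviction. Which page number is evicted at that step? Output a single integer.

Answer: 5

Derivation:
Step 0: ref 7 -> FAULT, frames=[7,-,-]
Step 1: ref 5 -> FAULT, frames=[7,5,-]
Step 2: ref 3 -> FAULT, frames=[7,5,3]
Step 3: ref 5 -> HIT, frames=[7,5,3]
Step 4: ref 3 -> HIT, frames=[7,5,3]
Step 5: ref 5 -> HIT, frames=[7,5,3]
Step 6: ref 6 -> FAULT, evict 5, frames=[7,6,3]
At step 6: evicted page 5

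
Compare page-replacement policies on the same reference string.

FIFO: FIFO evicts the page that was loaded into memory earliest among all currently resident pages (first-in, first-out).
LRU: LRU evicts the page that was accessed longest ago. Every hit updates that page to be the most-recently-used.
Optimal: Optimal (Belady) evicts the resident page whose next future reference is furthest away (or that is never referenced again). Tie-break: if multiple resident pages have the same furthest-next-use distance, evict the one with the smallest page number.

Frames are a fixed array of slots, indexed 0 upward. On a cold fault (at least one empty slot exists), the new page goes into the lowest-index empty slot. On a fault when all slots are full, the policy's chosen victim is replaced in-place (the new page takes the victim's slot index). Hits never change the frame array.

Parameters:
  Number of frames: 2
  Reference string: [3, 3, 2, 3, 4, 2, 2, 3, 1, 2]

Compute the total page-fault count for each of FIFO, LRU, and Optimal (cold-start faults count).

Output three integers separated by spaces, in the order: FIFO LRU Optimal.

--- FIFO ---
  step 0: ref 3 -> FAULT, frames=[3,-] (faults so far: 1)
  step 1: ref 3 -> HIT, frames=[3,-] (faults so far: 1)
  step 2: ref 2 -> FAULT, frames=[3,2] (faults so far: 2)
  step 3: ref 3 -> HIT, frames=[3,2] (faults so far: 2)
  step 4: ref 4 -> FAULT, evict 3, frames=[4,2] (faults so far: 3)
  step 5: ref 2 -> HIT, frames=[4,2] (faults so far: 3)
  step 6: ref 2 -> HIT, frames=[4,2] (faults so far: 3)
  step 7: ref 3 -> FAULT, evict 2, frames=[4,3] (faults so far: 4)
  step 8: ref 1 -> FAULT, evict 4, frames=[1,3] (faults so far: 5)
  step 9: ref 2 -> FAULT, evict 3, frames=[1,2] (faults so far: 6)
  FIFO total faults: 6
--- LRU ---
  step 0: ref 3 -> FAULT, frames=[3,-] (faults so far: 1)
  step 1: ref 3 -> HIT, frames=[3,-] (faults so far: 1)
  step 2: ref 2 -> FAULT, frames=[3,2] (faults so far: 2)
  step 3: ref 3 -> HIT, frames=[3,2] (faults so far: 2)
  step 4: ref 4 -> FAULT, evict 2, frames=[3,4] (faults so far: 3)
  step 5: ref 2 -> FAULT, evict 3, frames=[2,4] (faults so far: 4)
  step 6: ref 2 -> HIT, frames=[2,4] (faults so far: 4)
  step 7: ref 3 -> FAULT, evict 4, frames=[2,3] (faults so far: 5)
  step 8: ref 1 -> FAULT, evict 2, frames=[1,3] (faults so far: 6)
  step 9: ref 2 -> FAULT, evict 3, frames=[1,2] (faults so far: 7)
  LRU total faults: 7
--- Optimal ---
  step 0: ref 3 -> FAULT, frames=[3,-] (faults so far: 1)
  step 1: ref 3 -> HIT, frames=[3,-] (faults so far: 1)
  step 2: ref 2 -> FAULT, frames=[3,2] (faults so far: 2)
  step 3: ref 3 -> HIT, frames=[3,2] (faults so far: 2)
  step 4: ref 4 -> FAULT, evict 3, frames=[4,2] (faults so far: 3)
  step 5: ref 2 -> HIT, frames=[4,2] (faults so far: 3)
  step 6: ref 2 -> HIT, frames=[4,2] (faults so far: 3)
  step 7: ref 3 -> FAULT, evict 4, frames=[3,2] (faults so far: 4)
  step 8: ref 1 -> FAULT, evict 3, frames=[1,2] (faults so far: 5)
  step 9: ref 2 -> HIT, frames=[1,2] (faults so far: 5)
  Optimal total faults: 5

Answer: 6 7 5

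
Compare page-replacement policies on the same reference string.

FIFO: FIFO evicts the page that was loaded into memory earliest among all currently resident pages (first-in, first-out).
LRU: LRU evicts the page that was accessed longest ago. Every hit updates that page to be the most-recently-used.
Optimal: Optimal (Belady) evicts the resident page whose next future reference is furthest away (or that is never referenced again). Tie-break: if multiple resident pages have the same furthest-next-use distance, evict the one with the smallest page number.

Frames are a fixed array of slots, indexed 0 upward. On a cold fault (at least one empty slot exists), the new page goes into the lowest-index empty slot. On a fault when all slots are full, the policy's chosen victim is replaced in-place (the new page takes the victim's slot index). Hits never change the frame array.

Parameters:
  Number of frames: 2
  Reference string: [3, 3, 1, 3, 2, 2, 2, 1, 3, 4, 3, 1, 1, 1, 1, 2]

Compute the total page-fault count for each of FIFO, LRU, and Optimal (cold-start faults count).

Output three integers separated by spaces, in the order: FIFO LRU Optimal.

--- FIFO ---
  step 0: ref 3 -> FAULT, frames=[3,-] (faults so far: 1)
  step 1: ref 3 -> HIT, frames=[3,-] (faults so far: 1)
  step 2: ref 1 -> FAULT, frames=[3,1] (faults so far: 2)
  step 3: ref 3 -> HIT, frames=[3,1] (faults so far: 2)
  step 4: ref 2 -> FAULT, evict 3, frames=[2,1] (faults so far: 3)
  step 5: ref 2 -> HIT, frames=[2,1] (faults so far: 3)
  step 6: ref 2 -> HIT, frames=[2,1] (faults so far: 3)
  step 7: ref 1 -> HIT, frames=[2,1] (faults so far: 3)
  step 8: ref 3 -> FAULT, evict 1, frames=[2,3] (faults so far: 4)
  step 9: ref 4 -> FAULT, evict 2, frames=[4,3] (faults so far: 5)
  step 10: ref 3 -> HIT, frames=[4,3] (faults so far: 5)
  step 11: ref 1 -> FAULT, evict 3, frames=[4,1] (faults so far: 6)
  step 12: ref 1 -> HIT, frames=[4,1] (faults so far: 6)
  step 13: ref 1 -> HIT, frames=[4,1] (faults so far: 6)
  step 14: ref 1 -> HIT, frames=[4,1] (faults so far: 6)
  step 15: ref 2 -> FAULT, evict 4, frames=[2,1] (faults so far: 7)
  FIFO total faults: 7
--- LRU ---
  step 0: ref 3 -> FAULT, frames=[3,-] (faults so far: 1)
  step 1: ref 3 -> HIT, frames=[3,-] (faults so far: 1)
  step 2: ref 1 -> FAULT, frames=[3,1] (faults so far: 2)
  step 3: ref 3 -> HIT, frames=[3,1] (faults so far: 2)
  step 4: ref 2 -> FAULT, evict 1, frames=[3,2] (faults so far: 3)
  step 5: ref 2 -> HIT, frames=[3,2] (faults so far: 3)
  step 6: ref 2 -> HIT, frames=[3,2] (faults so far: 3)
  step 7: ref 1 -> FAULT, evict 3, frames=[1,2] (faults so far: 4)
  step 8: ref 3 -> FAULT, evict 2, frames=[1,3] (faults so far: 5)
  step 9: ref 4 -> FAULT, evict 1, frames=[4,3] (faults so far: 6)
  step 10: ref 3 -> HIT, frames=[4,3] (faults so far: 6)
  step 11: ref 1 -> FAULT, evict 4, frames=[1,3] (faults so far: 7)
  step 12: ref 1 -> HIT, frames=[1,3] (faults so far: 7)
  step 13: ref 1 -> HIT, frames=[1,3] (faults so far: 7)
  step 14: ref 1 -> HIT, frames=[1,3] (faults so far: 7)
  step 15: ref 2 -> FAULT, evict 3, frames=[1,2] (faults so far: 8)
  LRU total faults: 8
--- Optimal ---
  step 0: ref 3 -> FAULT, frames=[3,-] (faults so far: 1)
  step 1: ref 3 -> HIT, frames=[3,-] (faults so far: 1)
  step 2: ref 1 -> FAULT, frames=[3,1] (faults so far: 2)
  step 3: ref 3 -> HIT, frames=[3,1] (faults so far: 2)
  step 4: ref 2 -> FAULT, evict 3, frames=[2,1] (faults so far: 3)
  step 5: ref 2 -> HIT, frames=[2,1] (faults so far: 3)
  step 6: ref 2 -> HIT, frames=[2,1] (faults so far: 3)
  step 7: ref 1 -> HIT, frames=[2,1] (faults so far: 3)
  step 8: ref 3 -> FAULT, evict 2, frames=[3,1] (faults so far: 4)
  step 9: ref 4 -> FAULT, evict 1, frames=[3,4] (faults so far: 5)
  step 10: ref 3 -> HIT, frames=[3,4] (faults so far: 5)
  step 11: ref 1 -> FAULT, evict 3, frames=[1,4] (faults so far: 6)
  step 12: ref 1 -> HIT, frames=[1,4] (faults so far: 6)
  step 13: ref 1 -> HIT, frames=[1,4] (faults so far: 6)
  step 14: ref 1 -> HIT, frames=[1,4] (faults so far: 6)
  step 15: ref 2 -> FAULT, evict 1, frames=[2,4] (faults so far: 7)
  Optimal total faults: 7

Answer: 7 8 7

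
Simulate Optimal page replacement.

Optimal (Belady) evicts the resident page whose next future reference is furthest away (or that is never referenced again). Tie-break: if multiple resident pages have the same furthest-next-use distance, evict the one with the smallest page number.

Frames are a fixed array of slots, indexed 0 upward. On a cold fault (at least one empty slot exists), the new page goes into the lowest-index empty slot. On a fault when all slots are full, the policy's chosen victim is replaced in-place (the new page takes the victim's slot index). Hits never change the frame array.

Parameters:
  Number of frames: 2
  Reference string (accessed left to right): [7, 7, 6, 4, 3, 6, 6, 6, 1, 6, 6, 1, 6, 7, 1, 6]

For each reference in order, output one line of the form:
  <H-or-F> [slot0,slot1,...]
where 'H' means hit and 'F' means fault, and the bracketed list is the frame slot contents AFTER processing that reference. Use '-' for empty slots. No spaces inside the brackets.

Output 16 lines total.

F [7,-]
H [7,-]
F [7,6]
F [4,6]
F [3,6]
H [3,6]
H [3,6]
H [3,6]
F [1,6]
H [1,6]
H [1,6]
H [1,6]
H [1,6]
F [1,7]
H [1,7]
F [6,7]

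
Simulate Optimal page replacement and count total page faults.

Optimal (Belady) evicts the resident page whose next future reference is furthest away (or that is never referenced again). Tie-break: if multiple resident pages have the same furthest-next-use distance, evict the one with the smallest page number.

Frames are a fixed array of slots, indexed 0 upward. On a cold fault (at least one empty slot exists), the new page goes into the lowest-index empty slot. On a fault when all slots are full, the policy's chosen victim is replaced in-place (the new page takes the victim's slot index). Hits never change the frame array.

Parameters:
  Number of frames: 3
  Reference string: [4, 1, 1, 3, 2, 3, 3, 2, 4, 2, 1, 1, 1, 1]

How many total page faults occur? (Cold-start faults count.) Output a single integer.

Answer: 5

Derivation:
Step 0: ref 4 → FAULT, frames=[4,-,-]
Step 1: ref 1 → FAULT, frames=[4,1,-]
Step 2: ref 1 → HIT, frames=[4,1,-]
Step 3: ref 3 → FAULT, frames=[4,1,3]
Step 4: ref 2 → FAULT (evict 1), frames=[4,2,3]
Step 5: ref 3 → HIT, frames=[4,2,3]
Step 6: ref 3 → HIT, frames=[4,2,3]
Step 7: ref 2 → HIT, frames=[4,2,3]
Step 8: ref 4 → HIT, frames=[4,2,3]
Step 9: ref 2 → HIT, frames=[4,2,3]
Step 10: ref 1 → FAULT (evict 2), frames=[4,1,3]
Step 11: ref 1 → HIT, frames=[4,1,3]
Step 12: ref 1 → HIT, frames=[4,1,3]
Step 13: ref 1 → HIT, frames=[4,1,3]
Total faults: 5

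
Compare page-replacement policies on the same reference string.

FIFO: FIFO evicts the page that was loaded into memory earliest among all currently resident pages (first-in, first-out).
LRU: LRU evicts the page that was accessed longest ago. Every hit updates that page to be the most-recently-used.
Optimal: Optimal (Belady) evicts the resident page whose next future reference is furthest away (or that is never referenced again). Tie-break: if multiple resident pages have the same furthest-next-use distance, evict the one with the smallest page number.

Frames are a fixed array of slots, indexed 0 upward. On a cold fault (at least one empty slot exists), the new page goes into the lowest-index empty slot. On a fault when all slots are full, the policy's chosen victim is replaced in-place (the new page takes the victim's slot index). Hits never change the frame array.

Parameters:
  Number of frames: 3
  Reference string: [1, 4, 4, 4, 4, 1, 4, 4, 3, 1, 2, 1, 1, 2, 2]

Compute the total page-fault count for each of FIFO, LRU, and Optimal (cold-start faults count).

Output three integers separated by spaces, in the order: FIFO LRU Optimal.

Answer: 5 4 4

Derivation:
--- FIFO ---
  step 0: ref 1 -> FAULT, frames=[1,-,-] (faults so far: 1)
  step 1: ref 4 -> FAULT, frames=[1,4,-] (faults so far: 2)
  step 2: ref 4 -> HIT, frames=[1,4,-] (faults so far: 2)
  step 3: ref 4 -> HIT, frames=[1,4,-] (faults so far: 2)
  step 4: ref 4 -> HIT, frames=[1,4,-] (faults so far: 2)
  step 5: ref 1 -> HIT, frames=[1,4,-] (faults so far: 2)
  step 6: ref 4 -> HIT, frames=[1,4,-] (faults so far: 2)
  step 7: ref 4 -> HIT, frames=[1,4,-] (faults so far: 2)
  step 8: ref 3 -> FAULT, frames=[1,4,3] (faults so far: 3)
  step 9: ref 1 -> HIT, frames=[1,4,3] (faults so far: 3)
  step 10: ref 2 -> FAULT, evict 1, frames=[2,4,3] (faults so far: 4)
  step 11: ref 1 -> FAULT, evict 4, frames=[2,1,3] (faults so far: 5)
  step 12: ref 1 -> HIT, frames=[2,1,3] (faults so far: 5)
  step 13: ref 2 -> HIT, frames=[2,1,3] (faults so far: 5)
  step 14: ref 2 -> HIT, frames=[2,1,3] (faults so far: 5)
  FIFO total faults: 5
--- LRU ---
  step 0: ref 1 -> FAULT, frames=[1,-,-] (faults so far: 1)
  step 1: ref 4 -> FAULT, frames=[1,4,-] (faults so far: 2)
  step 2: ref 4 -> HIT, frames=[1,4,-] (faults so far: 2)
  step 3: ref 4 -> HIT, frames=[1,4,-] (faults so far: 2)
  step 4: ref 4 -> HIT, frames=[1,4,-] (faults so far: 2)
  step 5: ref 1 -> HIT, frames=[1,4,-] (faults so far: 2)
  step 6: ref 4 -> HIT, frames=[1,4,-] (faults so far: 2)
  step 7: ref 4 -> HIT, frames=[1,4,-] (faults so far: 2)
  step 8: ref 3 -> FAULT, frames=[1,4,3] (faults so far: 3)
  step 9: ref 1 -> HIT, frames=[1,4,3] (faults so far: 3)
  step 10: ref 2 -> FAULT, evict 4, frames=[1,2,3] (faults so far: 4)
  step 11: ref 1 -> HIT, frames=[1,2,3] (faults so far: 4)
  step 12: ref 1 -> HIT, frames=[1,2,3] (faults so far: 4)
  step 13: ref 2 -> HIT, frames=[1,2,3] (faults so far: 4)
  step 14: ref 2 -> HIT, frames=[1,2,3] (faults so far: 4)
  LRU total faults: 4
--- Optimal ---
  step 0: ref 1 -> FAULT, frames=[1,-,-] (faults so far: 1)
  step 1: ref 4 -> FAULT, frames=[1,4,-] (faults so far: 2)
  step 2: ref 4 -> HIT, frames=[1,4,-] (faults so far: 2)
  step 3: ref 4 -> HIT, frames=[1,4,-] (faults so far: 2)
  step 4: ref 4 -> HIT, frames=[1,4,-] (faults so far: 2)
  step 5: ref 1 -> HIT, frames=[1,4,-] (faults so far: 2)
  step 6: ref 4 -> HIT, frames=[1,4,-] (faults so far: 2)
  step 7: ref 4 -> HIT, frames=[1,4,-] (faults so far: 2)
  step 8: ref 3 -> FAULT, frames=[1,4,3] (faults so far: 3)
  step 9: ref 1 -> HIT, frames=[1,4,3] (faults so far: 3)
  step 10: ref 2 -> FAULT, evict 3, frames=[1,4,2] (faults so far: 4)
  step 11: ref 1 -> HIT, frames=[1,4,2] (faults so far: 4)
  step 12: ref 1 -> HIT, frames=[1,4,2] (faults so far: 4)
  step 13: ref 2 -> HIT, frames=[1,4,2] (faults so far: 4)
  step 14: ref 2 -> HIT, frames=[1,4,2] (faults so far: 4)
  Optimal total faults: 4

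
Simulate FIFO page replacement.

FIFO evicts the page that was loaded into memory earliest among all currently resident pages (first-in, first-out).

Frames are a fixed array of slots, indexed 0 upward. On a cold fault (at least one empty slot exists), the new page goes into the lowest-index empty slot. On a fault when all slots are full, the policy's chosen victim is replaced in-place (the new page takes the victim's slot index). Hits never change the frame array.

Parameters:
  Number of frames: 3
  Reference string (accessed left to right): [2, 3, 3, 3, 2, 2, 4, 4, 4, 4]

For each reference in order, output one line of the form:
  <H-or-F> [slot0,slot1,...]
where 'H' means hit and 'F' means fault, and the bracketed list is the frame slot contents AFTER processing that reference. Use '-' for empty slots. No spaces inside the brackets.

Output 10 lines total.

F [2,-,-]
F [2,3,-]
H [2,3,-]
H [2,3,-]
H [2,3,-]
H [2,3,-]
F [2,3,4]
H [2,3,4]
H [2,3,4]
H [2,3,4]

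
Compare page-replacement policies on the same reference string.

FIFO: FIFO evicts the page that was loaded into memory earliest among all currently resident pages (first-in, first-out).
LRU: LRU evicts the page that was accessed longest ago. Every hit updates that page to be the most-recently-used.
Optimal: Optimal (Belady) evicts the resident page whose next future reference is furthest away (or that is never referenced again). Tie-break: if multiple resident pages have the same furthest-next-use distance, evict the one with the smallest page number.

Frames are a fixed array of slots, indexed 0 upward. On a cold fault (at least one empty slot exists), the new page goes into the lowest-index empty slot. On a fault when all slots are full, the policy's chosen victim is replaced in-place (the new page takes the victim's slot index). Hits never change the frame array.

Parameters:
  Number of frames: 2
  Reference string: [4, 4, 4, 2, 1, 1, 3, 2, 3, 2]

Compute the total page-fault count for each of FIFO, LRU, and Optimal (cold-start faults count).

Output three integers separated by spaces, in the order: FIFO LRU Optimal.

Answer: 5 5 4

Derivation:
--- FIFO ---
  step 0: ref 4 -> FAULT, frames=[4,-] (faults so far: 1)
  step 1: ref 4 -> HIT, frames=[4,-] (faults so far: 1)
  step 2: ref 4 -> HIT, frames=[4,-] (faults so far: 1)
  step 3: ref 2 -> FAULT, frames=[4,2] (faults so far: 2)
  step 4: ref 1 -> FAULT, evict 4, frames=[1,2] (faults so far: 3)
  step 5: ref 1 -> HIT, frames=[1,2] (faults so far: 3)
  step 6: ref 3 -> FAULT, evict 2, frames=[1,3] (faults so far: 4)
  step 7: ref 2 -> FAULT, evict 1, frames=[2,3] (faults so far: 5)
  step 8: ref 3 -> HIT, frames=[2,3] (faults so far: 5)
  step 9: ref 2 -> HIT, frames=[2,3] (faults so far: 5)
  FIFO total faults: 5
--- LRU ---
  step 0: ref 4 -> FAULT, frames=[4,-] (faults so far: 1)
  step 1: ref 4 -> HIT, frames=[4,-] (faults so far: 1)
  step 2: ref 4 -> HIT, frames=[4,-] (faults so far: 1)
  step 3: ref 2 -> FAULT, frames=[4,2] (faults so far: 2)
  step 4: ref 1 -> FAULT, evict 4, frames=[1,2] (faults so far: 3)
  step 5: ref 1 -> HIT, frames=[1,2] (faults so far: 3)
  step 6: ref 3 -> FAULT, evict 2, frames=[1,3] (faults so far: 4)
  step 7: ref 2 -> FAULT, evict 1, frames=[2,3] (faults so far: 5)
  step 8: ref 3 -> HIT, frames=[2,3] (faults so far: 5)
  step 9: ref 2 -> HIT, frames=[2,3] (faults so far: 5)
  LRU total faults: 5
--- Optimal ---
  step 0: ref 4 -> FAULT, frames=[4,-] (faults so far: 1)
  step 1: ref 4 -> HIT, frames=[4,-] (faults so far: 1)
  step 2: ref 4 -> HIT, frames=[4,-] (faults so far: 1)
  step 3: ref 2 -> FAULT, frames=[4,2] (faults so far: 2)
  step 4: ref 1 -> FAULT, evict 4, frames=[1,2] (faults so far: 3)
  step 5: ref 1 -> HIT, frames=[1,2] (faults so far: 3)
  step 6: ref 3 -> FAULT, evict 1, frames=[3,2] (faults so far: 4)
  step 7: ref 2 -> HIT, frames=[3,2] (faults so far: 4)
  step 8: ref 3 -> HIT, frames=[3,2] (faults so far: 4)
  step 9: ref 2 -> HIT, frames=[3,2] (faults so far: 4)
  Optimal total faults: 4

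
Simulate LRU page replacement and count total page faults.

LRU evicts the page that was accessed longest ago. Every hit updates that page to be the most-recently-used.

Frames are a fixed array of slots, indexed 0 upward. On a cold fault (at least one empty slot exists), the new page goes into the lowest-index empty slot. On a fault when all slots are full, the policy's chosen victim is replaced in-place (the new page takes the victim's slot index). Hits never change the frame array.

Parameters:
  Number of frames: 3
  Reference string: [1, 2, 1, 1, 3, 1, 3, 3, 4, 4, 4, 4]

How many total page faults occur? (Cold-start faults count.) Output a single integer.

Answer: 4

Derivation:
Step 0: ref 1 → FAULT, frames=[1,-,-]
Step 1: ref 2 → FAULT, frames=[1,2,-]
Step 2: ref 1 → HIT, frames=[1,2,-]
Step 3: ref 1 → HIT, frames=[1,2,-]
Step 4: ref 3 → FAULT, frames=[1,2,3]
Step 5: ref 1 → HIT, frames=[1,2,3]
Step 6: ref 3 → HIT, frames=[1,2,3]
Step 7: ref 3 → HIT, frames=[1,2,3]
Step 8: ref 4 → FAULT (evict 2), frames=[1,4,3]
Step 9: ref 4 → HIT, frames=[1,4,3]
Step 10: ref 4 → HIT, frames=[1,4,3]
Step 11: ref 4 → HIT, frames=[1,4,3]
Total faults: 4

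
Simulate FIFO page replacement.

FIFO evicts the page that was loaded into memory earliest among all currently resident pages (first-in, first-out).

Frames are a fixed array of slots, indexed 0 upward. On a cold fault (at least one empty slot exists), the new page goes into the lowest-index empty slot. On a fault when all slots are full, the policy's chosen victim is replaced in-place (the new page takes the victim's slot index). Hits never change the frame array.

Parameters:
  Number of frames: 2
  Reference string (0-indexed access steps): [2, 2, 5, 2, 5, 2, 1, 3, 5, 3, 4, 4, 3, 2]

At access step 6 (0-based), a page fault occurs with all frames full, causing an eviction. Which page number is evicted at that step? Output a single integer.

Step 0: ref 2 -> FAULT, frames=[2,-]
Step 1: ref 2 -> HIT, frames=[2,-]
Step 2: ref 5 -> FAULT, frames=[2,5]
Step 3: ref 2 -> HIT, frames=[2,5]
Step 4: ref 5 -> HIT, frames=[2,5]
Step 5: ref 2 -> HIT, frames=[2,5]
Step 6: ref 1 -> FAULT, evict 2, frames=[1,5]
At step 6: evicted page 2

Answer: 2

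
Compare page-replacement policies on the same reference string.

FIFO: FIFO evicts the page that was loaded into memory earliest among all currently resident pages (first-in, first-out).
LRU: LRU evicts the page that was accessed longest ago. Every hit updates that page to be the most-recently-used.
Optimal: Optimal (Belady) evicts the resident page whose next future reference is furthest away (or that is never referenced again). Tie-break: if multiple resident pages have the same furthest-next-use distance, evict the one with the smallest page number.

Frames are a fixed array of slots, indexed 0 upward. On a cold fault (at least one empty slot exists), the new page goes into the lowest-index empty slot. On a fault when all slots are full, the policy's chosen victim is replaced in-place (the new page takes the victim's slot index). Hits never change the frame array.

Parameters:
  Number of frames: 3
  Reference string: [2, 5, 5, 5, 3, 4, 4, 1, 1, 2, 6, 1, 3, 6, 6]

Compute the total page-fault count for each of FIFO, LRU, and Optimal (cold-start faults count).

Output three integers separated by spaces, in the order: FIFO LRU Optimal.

Answer: 8 8 6

Derivation:
--- FIFO ---
  step 0: ref 2 -> FAULT, frames=[2,-,-] (faults so far: 1)
  step 1: ref 5 -> FAULT, frames=[2,5,-] (faults so far: 2)
  step 2: ref 5 -> HIT, frames=[2,5,-] (faults so far: 2)
  step 3: ref 5 -> HIT, frames=[2,5,-] (faults so far: 2)
  step 4: ref 3 -> FAULT, frames=[2,5,3] (faults so far: 3)
  step 5: ref 4 -> FAULT, evict 2, frames=[4,5,3] (faults so far: 4)
  step 6: ref 4 -> HIT, frames=[4,5,3] (faults so far: 4)
  step 7: ref 1 -> FAULT, evict 5, frames=[4,1,3] (faults so far: 5)
  step 8: ref 1 -> HIT, frames=[4,1,3] (faults so far: 5)
  step 9: ref 2 -> FAULT, evict 3, frames=[4,1,2] (faults so far: 6)
  step 10: ref 6 -> FAULT, evict 4, frames=[6,1,2] (faults so far: 7)
  step 11: ref 1 -> HIT, frames=[6,1,2] (faults so far: 7)
  step 12: ref 3 -> FAULT, evict 1, frames=[6,3,2] (faults so far: 8)
  step 13: ref 6 -> HIT, frames=[6,3,2] (faults so far: 8)
  step 14: ref 6 -> HIT, frames=[6,3,2] (faults so far: 8)
  FIFO total faults: 8
--- LRU ---
  step 0: ref 2 -> FAULT, frames=[2,-,-] (faults so far: 1)
  step 1: ref 5 -> FAULT, frames=[2,5,-] (faults so far: 2)
  step 2: ref 5 -> HIT, frames=[2,5,-] (faults so far: 2)
  step 3: ref 5 -> HIT, frames=[2,5,-] (faults so far: 2)
  step 4: ref 3 -> FAULT, frames=[2,5,3] (faults so far: 3)
  step 5: ref 4 -> FAULT, evict 2, frames=[4,5,3] (faults so far: 4)
  step 6: ref 4 -> HIT, frames=[4,5,3] (faults so far: 4)
  step 7: ref 1 -> FAULT, evict 5, frames=[4,1,3] (faults so far: 5)
  step 8: ref 1 -> HIT, frames=[4,1,3] (faults so far: 5)
  step 9: ref 2 -> FAULT, evict 3, frames=[4,1,2] (faults so far: 6)
  step 10: ref 6 -> FAULT, evict 4, frames=[6,1,2] (faults so far: 7)
  step 11: ref 1 -> HIT, frames=[6,1,2] (faults so far: 7)
  step 12: ref 3 -> FAULT, evict 2, frames=[6,1,3] (faults so far: 8)
  step 13: ref 6 -> HIT, frames=[6,1,3] (faults so far: 8)
  step 14: ref 6 -> HIT, frames=[6,1,3] (faults so far: 8)
  LRU total faults: 8
--- Optimal ---
  step 0: ref 2 -> FAULT, frames=[2,-,-] (faults so far: 1)
  step 1: ref 5 -> FAULT, frames=[2,5,-] (faults so far: 2)
  step 2: ref 5 -> HIT, frames=[2,5,-] (faults so far: 2)
  step 3: ref 5 -> HIT, frames=[2,5,-] (faults so far: 2)
  step 4: ref 3 -> FAULT, frames=[2,5,3] (faults so far: 3)
  step 5: ref 4 -> FAULT, evict 5, frames=[2,4,3] (faults so far: 4)
  step 6: ref 4 -> HIT, frames=[2,4,3] (faults so far: 4)
  step 7: ref 1 -> FAULT, evict 4, frames=[2,1,3] (faults so far: 5)
  step 8: ref 1 -> HIT, frames=[2,1,3] (faults so far: 5)
  step 9: ref 2 -> HIT, frames=[2,1,3] (faults so far: 5)
  step 10: ref 6 -> FAULT, evict 2, frames=[6,1,3] (faults so far: 6)
  step 11: ref 1 -> HIT, frames=[6,1,3] (faults so far: 6)
  step 12: ref 3 -> HIT, frames=[6,1,3] (faults so far: 6)
  step 13: ref 6 -> HIT, frames=[6,1,3] (faults so far: 6)
  step 14: ref 6 -> HIT, frames=[6,1,3] (faults so far: 6)
  Optimal total faults: 6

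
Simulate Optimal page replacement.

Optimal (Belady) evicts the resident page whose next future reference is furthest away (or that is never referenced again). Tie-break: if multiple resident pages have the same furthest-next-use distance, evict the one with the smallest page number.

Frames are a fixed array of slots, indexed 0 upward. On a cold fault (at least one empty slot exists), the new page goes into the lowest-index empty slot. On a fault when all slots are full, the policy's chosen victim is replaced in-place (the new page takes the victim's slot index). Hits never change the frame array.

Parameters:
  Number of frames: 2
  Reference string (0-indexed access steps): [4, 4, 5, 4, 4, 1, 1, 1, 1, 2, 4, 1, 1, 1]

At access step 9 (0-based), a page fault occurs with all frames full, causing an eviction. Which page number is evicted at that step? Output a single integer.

Step 0: ref 4 -> FAULT, frames=[4,-]
Step 1: ref 4 -> HIT, frames=[4,-]
Step 2: ref 5 -> FAULT, frames=[4,5]
Step 3: ref 4 -> HIT, frames=[4,5]
Step 4: ref 4 -> HIT, frames=[4,5]
Step 5: ref 1 -> FAULT, evict 5, frames=[4,1]
Step 6: ref 1 -> HIT, frames=[4,1]
Step 7: ref 1 -> HIT, frames=[4,1]
Step 8: ref 1 -> HIT, frames=[4,1]
Step 9: ref 2 -> FAULT, evict 1, frames=[4,2]
At step 9: evicted page 1

Answer: 1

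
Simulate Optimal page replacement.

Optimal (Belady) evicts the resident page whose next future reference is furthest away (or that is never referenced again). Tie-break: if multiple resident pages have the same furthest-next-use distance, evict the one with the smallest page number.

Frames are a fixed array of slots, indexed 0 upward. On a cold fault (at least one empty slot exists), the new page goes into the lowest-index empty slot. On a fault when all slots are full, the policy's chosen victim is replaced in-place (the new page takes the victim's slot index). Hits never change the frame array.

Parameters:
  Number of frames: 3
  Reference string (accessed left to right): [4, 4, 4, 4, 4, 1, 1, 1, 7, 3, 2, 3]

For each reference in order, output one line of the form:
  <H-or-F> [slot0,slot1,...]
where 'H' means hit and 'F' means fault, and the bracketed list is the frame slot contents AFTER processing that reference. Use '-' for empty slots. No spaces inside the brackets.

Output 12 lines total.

F [4,-,-]
H [4,-,-]
H [4,-,-]
H [4,-,-]
H [4,-,-]
F [4,1,-]
H [4,1,-]
H [4,1,-]
F [4,1,7]
F [4,3,7]
F [2,3,7]
H [2,3,7]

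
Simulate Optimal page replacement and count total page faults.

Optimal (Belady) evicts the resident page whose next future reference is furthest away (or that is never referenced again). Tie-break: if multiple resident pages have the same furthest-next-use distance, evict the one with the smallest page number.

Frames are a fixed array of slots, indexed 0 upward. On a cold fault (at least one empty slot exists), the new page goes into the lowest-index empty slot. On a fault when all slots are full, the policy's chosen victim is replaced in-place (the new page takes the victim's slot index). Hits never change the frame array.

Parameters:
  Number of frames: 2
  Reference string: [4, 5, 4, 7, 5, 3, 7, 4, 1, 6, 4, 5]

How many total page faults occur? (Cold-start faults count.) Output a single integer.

Step 0: ref 4 → FAULT, frames=[4,-]
Step 1: ref 5 → FAULT, frames=[4,5]
Step 2: ref 4 → HIT, frames=[4,5]
Step 3: ref 7 → FAULT (evict 4), frames=[7,5]
Step 4: ref 5 → HIT, frames=[7,5]
Step 5: ref 3 → FAULT (evict 5), frames=[7,3]
Step 6: ref 7 → HIT, frames=[7,3]
Step 7: ref 4 → FAULT (evict 3), frames=[7,4]
Step 8: ref 1 → FAULT (evict 7), frames=[1,4]
Step 9: ref 6 → FAULT (evict 1), frames=[6,4]
Step 10: ref 4 → HIT, frames=[6,4]
Step 11: ref 5 → FAULT (evict 4), frames=[6,5]
Total faults: 8

Answer: 8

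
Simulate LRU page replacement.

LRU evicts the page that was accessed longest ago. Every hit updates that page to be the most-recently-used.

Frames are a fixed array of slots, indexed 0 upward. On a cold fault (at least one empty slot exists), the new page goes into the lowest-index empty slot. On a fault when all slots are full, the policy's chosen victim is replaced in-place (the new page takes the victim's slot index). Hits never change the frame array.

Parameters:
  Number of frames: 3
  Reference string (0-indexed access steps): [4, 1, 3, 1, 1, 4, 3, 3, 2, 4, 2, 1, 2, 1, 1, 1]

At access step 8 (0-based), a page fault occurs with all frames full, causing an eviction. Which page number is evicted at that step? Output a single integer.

Step 0: ref 4 -> FAULT, frames=[4,-,-]
Step 1: ref 1 -> FAULT, frames=[4,1,-]
Step 2: ref 3 -> FAULT, frames=[4,1,3]
Step 3: ref 1 -> HIT, frames=[4,1,3]
Step 4: ref 1 -> HIT, frames=[4,1,3]
Step 5: ref 4 -> HIT, frames=[4,1,3]
Step 6: ref 3 -> HIT, frames=[4,1,3]
Step 7: ref 3 -> HIT, frames=[4,1,3]
Step 8: ref 2 -> FAULT, evict 1, frames=[4,2,3]
At step 8: evicted page 1

Answer: 1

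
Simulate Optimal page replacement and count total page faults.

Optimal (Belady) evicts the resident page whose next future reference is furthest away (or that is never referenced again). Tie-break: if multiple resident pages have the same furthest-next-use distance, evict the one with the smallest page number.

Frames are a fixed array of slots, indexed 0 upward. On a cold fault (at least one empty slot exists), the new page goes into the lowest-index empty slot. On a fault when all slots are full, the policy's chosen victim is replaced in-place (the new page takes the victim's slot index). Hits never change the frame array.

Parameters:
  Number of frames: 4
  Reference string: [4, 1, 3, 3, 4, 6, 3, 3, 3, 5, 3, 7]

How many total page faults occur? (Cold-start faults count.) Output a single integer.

Answer: 6

Derivation:
Step 0: ref 4 → FAULT, frames=[4,-,-,-]
Step 1: ref 1 → FAULT, frames=[4,1,-,-]
Step 2: ref 3 → FAULT, frames=[4,1,3,-]
Step 3: ref 3 → HIT, frames=[4,1,3,-]
Step 4: ref 4 → HIT, frames=[4,1,3,-]
Step 5: ref 6 → FAULT, frames=[4,1,3,6]
Step 6: ref 3 → HIT, frames=[4,1,3,6]
Step 7: ref 3 → HIT, frames=[4,1,3,6]
Step 8: ref 3 → HIT, frames=[4,1,3,6]
Step 9: ref 5 → FAULT (evict 1), frames=[4,5,3,6]
Step 10: ref 3 → HIT, frames=[4,5,3,6]
Step 11: ref 7 → FAULT (evict 3), frames=[4,5,7,6]
Total faults: 6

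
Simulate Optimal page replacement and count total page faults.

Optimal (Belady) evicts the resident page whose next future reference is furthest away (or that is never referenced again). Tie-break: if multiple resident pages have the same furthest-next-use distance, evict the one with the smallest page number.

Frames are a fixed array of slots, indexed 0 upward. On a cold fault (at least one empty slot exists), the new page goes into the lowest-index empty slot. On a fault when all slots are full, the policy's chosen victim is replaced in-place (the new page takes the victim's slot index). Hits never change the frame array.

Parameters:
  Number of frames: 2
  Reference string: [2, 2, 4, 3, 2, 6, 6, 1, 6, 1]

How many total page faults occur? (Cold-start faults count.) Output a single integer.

Step 0: ref 2 → FAULT, frames=[2,-]
Step 1: ref 2 → HIT, frames=[2,-]
Step 2: ref 4 → FAULT, frames=[2,4]
Step 3: ref 3 → FAULT (evict 4), frames=[2,3]
Step 4: ref 2 → HIT, frames=[2,3]
Step 5: ref 6 → FAULT (evict 2), frames=[6,3]
Step 6: ref 6 → HIT, frames=[6,3]
Step 7: ref 1 → FAULT (evict 3), frames=[6,1]
Step 8: ref 6 → HIT, frames=[6,1]
Step 9: ref 1 → HIT, frames=[6,1]
Total faults: 5

Answer: 5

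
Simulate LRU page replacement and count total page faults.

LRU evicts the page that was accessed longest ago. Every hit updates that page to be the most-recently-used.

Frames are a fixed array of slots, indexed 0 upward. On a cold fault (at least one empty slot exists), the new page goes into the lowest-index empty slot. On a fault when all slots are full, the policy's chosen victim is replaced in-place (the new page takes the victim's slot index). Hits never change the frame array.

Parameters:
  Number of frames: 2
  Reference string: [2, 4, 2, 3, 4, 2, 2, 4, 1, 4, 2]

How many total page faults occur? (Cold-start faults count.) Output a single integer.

Step 0: ref 2 → FAULT, frames=[2,-]
Step 1: ref 4 → FAULT, frames=[2,4]
Step 2: ref 2 → HIT, frames=[2,4]
Step 3: ref 3 → FAULT (evict 4), frames=[2,3]
Step 4: ref 4 → FAULT (evict 2), frames=[4,3]
Step 5: ref 2 → FAULT (evict 3), frames=[4,2]
Step 6: ref 2 → HIT, frames=[4,2]
Step 7: ref 4 → HIT, frames=[4,2]
Step 8: ref 1 → FAULT (evict 2), frames=[4,1]
Step 9: ref 4 → HIT, frames=[4,1]
Step 10: ref 2 → FAULT (evict 1), frames=[4,2]
Total faults: 7

Answer: 7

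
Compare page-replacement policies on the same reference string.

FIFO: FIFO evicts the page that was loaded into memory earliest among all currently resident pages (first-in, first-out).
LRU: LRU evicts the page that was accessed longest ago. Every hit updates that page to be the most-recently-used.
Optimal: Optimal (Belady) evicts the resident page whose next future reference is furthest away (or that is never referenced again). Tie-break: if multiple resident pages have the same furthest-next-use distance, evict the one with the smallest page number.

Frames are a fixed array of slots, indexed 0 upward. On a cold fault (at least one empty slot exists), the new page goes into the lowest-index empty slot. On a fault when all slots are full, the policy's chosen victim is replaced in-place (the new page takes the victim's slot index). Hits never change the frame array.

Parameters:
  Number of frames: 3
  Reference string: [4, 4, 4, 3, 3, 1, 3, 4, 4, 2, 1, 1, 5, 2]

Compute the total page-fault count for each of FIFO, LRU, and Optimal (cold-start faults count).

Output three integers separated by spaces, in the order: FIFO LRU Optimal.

--- FIFO ---
  step 0: ref 4 -> FAULT, frames=[4,-,-] (faults so far: 1)
  step 1: ref 4 -> HIT, frames=[4,-,-] (faults so far: 1)
  step 2: ref 4 -> HIT, frames=[4,-,-] (faults so far: 1)
  step 3: ref 3 -> FAULT, frames=[4,3,-] (faults so far: 2)
  step 4: ref 3 -> HIT, frames=[4,3,-] (faults so far: 2)
  step 5: ref 1 -> FAULT, frames=[4,3,1] (faults so far: 3)
  step 6: ref 3 -> HIT, frames=[4,3,1] (faults so far: 3)
  step 7: ref 4 -> HIT, frames=[4,3,1] (faults so far: 3)
  step 8: ref 4 -> HIT, frames=[4,3,1] (faults so far: 3)
  step 9: ref 2 -> FAULT, evict 4, frames=[2,3,1] (faults so far: 4)
  step 10: ref 1 -> HIT, frames=[2,3,1] (faults so far: 4)
  step 11: ref 1 -> HIT, frames=[2,3,1] (faults so far: 4)
  step 12: ref 5 -> FAULT, evict 3, frames=[2,5,1] (faults so far: 5)
  step 13: ref 2 -> HIT, frames=[2,5,1] (faults so far: 5)
  FIFO total faults: 5
--- LRU ---
  step 0: ref 4 -> FAULT, frames=[4,-,-] (faults so far: 1)
  step 1: ref 4 -> HIT, frames=[4,-,-] (faults so far: 1)
  step 2: ref 4 -> HIT, frames=[4,-,-] (faults so far: 1)
  step 3: ref 3 -> FAULT, frames=[4,3,-] (faults so far: 2)
  step 4: ref 3 -> HIT, frames=[4,3,-] (faults so far: 2)
  step 5: ref 1 -> FAULT, frames=[4,3,1] (faults so far: 3)
  step 6: ref 3 -> HIT, frames=[4,3,1] (faults so far: 3)
  step 7: ref 4 -> HIT, frames=[4,3,1] (faults so far: 3)
  step 8: ref 4 -> HIT, frames=[4,3,1] (faults so far: 3)
  step 9: ref 2 -> FAULT, evict 1, frames=[4,3,2] (faults so far: 4)
  step 10: ref 1 -> FAULT, evict 3, frames=[4,1,2] (faults so far: 5)
  step 11: ref 1 -> HIT, frames=[4,1,2] (faults so far: 5)
  step 12: ref 5 -> FAULT, evict 4, frames=[5,1,2] (faults so far: 6)
  step 13: ref 2 -> HIT, frames=[5,1,2] (faults so far: 6)
  LRU total faults: 6
--- Optimal ---
  step 0: ref 4 -> FAULT, frames=[4,-,-] (faults so far: 1)
  step 1: ref 4 -> HIT, frames=[4,-,-] (faults so far: 1)
  step 2: ref 4 -> HIT, frames=[4,-,-] (faults so far: 1)
  step 3: ref 3 -> FAULT, frames=[4,3,-] (faults so far: 2)
  step 4: ref 3 -> HIT, frames=[4,3,-] (faults so far: 2)
  step 5: ref 1 -> FAULT, frames=[4,3,1] (faults so far: 3)
  step 6: ref 3 -> HIT, frames=[4,3,1] (faults so far: 3)
  step 7: ref 4 -> HIT, frames=[4,3,1] (faults so far: 3)
  step 8: ref 4 -> HIT, frames=[4,3,1] (faults so far: 3)
  step 9: ref 2 -> FAULT, evict 3, frames=[4,2,1] (faults so far: 4)
  step 10: ref 1 -> HIT, frames=[4,2,1] (faults so far: 4)
  step 11: ref 1 -> HIT, frames=[4,2,1] (faults so far: 4)
  step 12: ref 5 -> FAULT, evict 1, frames=[4,2,5] (faults so far: 5)
  step 13: ref 2 -> HIT, frames=[4,2,5] (faults so far: 5)
  Optimal total faults: 5

Answer: 5 6 5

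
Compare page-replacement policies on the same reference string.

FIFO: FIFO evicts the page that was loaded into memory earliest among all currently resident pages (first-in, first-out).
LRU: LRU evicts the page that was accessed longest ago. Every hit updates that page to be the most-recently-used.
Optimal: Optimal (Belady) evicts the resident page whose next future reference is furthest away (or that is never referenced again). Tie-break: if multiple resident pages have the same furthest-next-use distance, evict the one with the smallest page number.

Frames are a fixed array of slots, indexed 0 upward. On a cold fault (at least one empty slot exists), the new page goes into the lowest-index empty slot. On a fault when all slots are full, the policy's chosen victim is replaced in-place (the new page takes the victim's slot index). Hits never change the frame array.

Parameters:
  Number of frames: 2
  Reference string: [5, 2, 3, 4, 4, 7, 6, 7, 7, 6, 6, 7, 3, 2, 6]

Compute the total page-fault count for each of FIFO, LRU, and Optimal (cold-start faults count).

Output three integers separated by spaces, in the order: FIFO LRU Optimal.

--- FIFO ---
  step 0: ref 5 -> FAULT, frames=[5,-] (faults so far: 1)
  step 1: ref 2 -> FAULT, frames=[5,2] (faults so far: 2)
  step 2: ref 3 -> FAULT, evict 5, frames=[3,2] (faults so far: 3)
  step 3: ref 4 -> FAULT, evict 2, frames=[3,4] (faults so far: 4)
  step 4: ref 4 -> HIT, frames=[3,4] (faults so far: 4)
  step 5: ref 7 -> FAULT, evict 3, frames=[7,4] (faults so far: 5)
  step 6: ref 6 -> FAULT, evict 4, frames=[7,6] (faults so far: 6)
  step 7: ref 7 -> HIT, frames=[7,6] (faults so far: 6)
  step 8: ref 7 -> HIT, frames=[7,6] (faults so far: 6)
  step 9: ref 6 -> HIT, frames=[7,6] (faults so far: 6)
  step 10: ref 6 -> HIT, frames=[7,6] (faults so far: 6)
  step 11: ref 7 -> HIT, frames=[7,6] (faults so far: 6)
  step 12: ref 3 -> FAULT, evict 7, frames=[3,6] (faults so far: 7)
  step 13: ref 2 -> FAULT, evict 6, frames=[3,2] (faults so far: 8)
  step 14: ref 6 -> FAULT, evict 3, frames=[6,2] (faults so far: 9)
  FIFO total faults: 9
--- LRU ---
  step 0: ref 5 -> FAULT, frames=[5,-] (faults so far: 1)
  step 1: ref 2 -> FAULT, frames=[5,2] (faults so far: 2)
  step 2: ref 3 -> FAULT, evict 5, frames=[3,2] (faults so far: 3)
  step 3: ref 4 -> FAULT, evict 2, frames=[3,4] (faults so far: 4)
  step 4: ref 4 -> HIT, frames=[3,4] (faults so far: 4)
  step 5: ref 7 -> FAULT, evict 3, frames=[7,4] (faults so far: 5)
  step 6: ref 6 -> FAULT, evict 4, frames=[7,6] (faults so far: 6)
  step 7: ref 7 -> HIT, frames=[7,6] (faults so far: 6)
  step 8: ref 7 -> HIT, frames=[7,6] (faults so far: 6)
  step 9: ref 6 -> HIT, frames=[7,6] (faults so far: 6)
  step 10: ref 6 -> HIT, frames=[7,6] (faults so far: 6)
  step 11: ref 7 -> HIT, frames=[7,6] (faults so far: 6)
  step 12: ref 3 -> FAULT, evict 6, frames=[7,3] (faults so far: 7)
  step 13: ref 2 -> FAULT, evict 7, frames=[2,3] (faults so far: 8)
  step 14: ref 6 -> FAULT, evict 3, frames=[2,6] (faults so far: 9)
  LRU total faults: 9
--- Optimal ---
  step 0: ref 5 -> FAULT, frames=[5,-] (faults so far: 1)
  step 1: ref 2 -> FAULT, frames=[5,2] (faults so far: 2)
  step 2: ref 3 -> FAULT, evict 5, frames=[3,2] (faults so far: 3)
  step 3: ref 4 -> FAULT, evict 2, frames=[3,4] (faults so far: 4)
  step 4: ref 4 -> HIT, frames=[3,4] (faults so far: 4)
  step 5: ref 7 -> FAULT, evict 4, frames=[3,7] (faults so far: 5)
  step 6: ref 6 -> FAULT, evict 3, frames=[6,7] (faults so far: 6)
  step 7: ref 7 -> HIT, frames=[6,7] (faults so far: 6)
  step 8: ref 7 -> HIT, frames=[6,7] (faults so far: 6)
  step 9: ref 6 -> HIT, frames=[6,7] (faults so far: 6)
  step 10: ref 6 -> HIT, frames=[6,7] (faults so far: 6)
  step 11: ref 7 -> HIT, frames=[6,7] (faults so far: 6)
  step 12: ref 3 -> FAULT, evict 7, frames=[6,3] (faults so far: 7)
  step 13: ref 2 -> FAULT, evict 3, frames=[6,2] (faults so far: 8)
  step 14: ref 6 -> HIT, frames=[6,2] (faults so far: 8)
  Optimal total faults: 8

Answer: 9 9 8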